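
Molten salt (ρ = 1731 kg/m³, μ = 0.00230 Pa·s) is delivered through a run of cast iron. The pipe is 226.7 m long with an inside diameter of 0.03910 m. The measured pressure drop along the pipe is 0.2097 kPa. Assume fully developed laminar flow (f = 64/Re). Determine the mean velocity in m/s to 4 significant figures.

For laminar flow, f = 64/Re with Re = ρVD/μ, so Darcy-Weisbach reduces to ΔP = 32μLV/D². Solving for V: V = ΔP·D²/(32μL) = 209.7·(0.0391)²/(32·0.0023·226.7) = 0.01921 m/s.
Check: Re = ρVD/μ = 1731·0.01921·0.0391/0.0023 = 565.4 < 2300, so the laminar assumption holds.

V ≈ 0.01921 m/s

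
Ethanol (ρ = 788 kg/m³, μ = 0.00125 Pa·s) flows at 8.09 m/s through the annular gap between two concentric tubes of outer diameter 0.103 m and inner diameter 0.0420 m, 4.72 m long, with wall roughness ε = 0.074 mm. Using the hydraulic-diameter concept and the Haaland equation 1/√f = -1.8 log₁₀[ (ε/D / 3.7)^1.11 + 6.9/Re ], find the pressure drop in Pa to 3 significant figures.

Hydraulic diameter D_h = 4A/P = D_o - D_i = 0.103 - 0.042 = 0.061 m.
Re = ρVD_h/μ = 788·8.09·0.061/0.00125 = 3.111e+05.
ε/D_h = 7.4e-05/0.061 = 0.00121; Haaland gives 1/√f = -1.8 log₁₀[0.000136+2.22e-05] = 6.843, so f = 0.02135.
ΔP = f(L/D_h)(ρV²/2) = 0.02135·4.72/0.061·2.579e+04 = 4.261e+04 Pa.

ΔP ≈ 42600 Pa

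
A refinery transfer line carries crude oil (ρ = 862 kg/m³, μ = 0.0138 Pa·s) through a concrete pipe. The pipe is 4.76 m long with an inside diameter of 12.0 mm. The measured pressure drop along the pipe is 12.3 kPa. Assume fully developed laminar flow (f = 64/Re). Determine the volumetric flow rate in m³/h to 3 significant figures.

For laminar flow, f = 64/Re with Re = ρVD/μ, so Darcy-Weisbach reduces to ΔP = 32μLV/D². Solving for V: V = ΔP·D²/(32μL) = 1.23e+04·(0.012)²/(32·0.0138·4.76) = 0.8426 m/s.
Check: Re = ρVD/μ = 862·0.8426·0.012/0.0138 = 631.6 < 2300, so the laminar assumption holds.
Q = V·A = 0.8426·(π/4·0.012²) = 9.53e-05 m³/s = 0.343 m³/h.

Q ≈ 0.343 m³/h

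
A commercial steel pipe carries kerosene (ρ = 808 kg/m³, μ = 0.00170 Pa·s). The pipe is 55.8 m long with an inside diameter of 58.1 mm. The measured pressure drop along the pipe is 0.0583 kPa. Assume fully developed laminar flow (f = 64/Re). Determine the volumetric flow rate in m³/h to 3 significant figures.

For laminar flow, f = 64/Re with Re = ρVD/μ, so Darcy-Weisbach reduces to ΔP = 32μLV/D². Solving for V: V = ΔP·D²/(32μL) = 58.3·(0.0581)²/(32·0.0017·55.8) = 0.06483 m/s.
Check: Re = ρVD/μ = 808·0.06483·0.0581/0.0017 = 1790 < 2300, so the laminar assumption holds.
Q = V·A = 0.06483·(π/4·0.0581²) = 0.0001719 m³/s = 0.619 m³/h.

Q ≈ 0.619 m³/h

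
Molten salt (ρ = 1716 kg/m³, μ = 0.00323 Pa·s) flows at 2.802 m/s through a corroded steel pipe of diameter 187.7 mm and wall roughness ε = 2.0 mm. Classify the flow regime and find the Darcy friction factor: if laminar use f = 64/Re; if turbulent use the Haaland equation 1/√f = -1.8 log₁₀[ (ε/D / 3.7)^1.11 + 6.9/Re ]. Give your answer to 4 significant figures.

f ≈ 0.03900

Re = ρVD/μ = 1716·2.802·0.1877/0.00323 = 2.794e+05.
Re > 4000 → turbulent. ε/D = 0.002/0.1877 = 0.0107; Haaland: 1/√f = -1.8 log₁₀[0.00151 + 2.47e-05] = 5.064, so f = 0.039.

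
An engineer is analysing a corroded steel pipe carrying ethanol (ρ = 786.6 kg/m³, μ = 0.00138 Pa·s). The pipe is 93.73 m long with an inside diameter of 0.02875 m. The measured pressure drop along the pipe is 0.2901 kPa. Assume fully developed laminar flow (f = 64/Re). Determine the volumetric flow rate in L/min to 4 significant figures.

Q ≈ 2.256 L/min

For laminar flow, f = 64/Re with Re = ρVD/μ, so Darcy-Weisbach reduces to ΔP = 32μLV/D². Solving for V: V = ΔP·D²/(32μL) = 290.1·(0.02875)²/(32·0.00138·93.73) = 0.05793 m/s.
Check: Re = ρVD/μ = 786.6·0.05793·0.02875/0.00138 = 949.4 < 2300, so the laminar assumption holds.
Q = V·A = 0.05793·(π/4·0.02875²) = 3.761e-05 m³/s = 2.256 L/min.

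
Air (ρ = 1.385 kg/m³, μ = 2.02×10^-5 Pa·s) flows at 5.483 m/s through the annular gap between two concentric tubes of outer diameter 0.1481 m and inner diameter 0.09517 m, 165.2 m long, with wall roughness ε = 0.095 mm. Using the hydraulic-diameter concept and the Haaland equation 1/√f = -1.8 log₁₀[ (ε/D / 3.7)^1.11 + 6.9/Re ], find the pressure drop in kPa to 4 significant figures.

Hydraulic diameter D_h = 4A/P = D_o - D_i = 0.1481 - 0.09517 = 0.05293 m.
Re = ρVD_h/μ = 1.385·5.483·0.05293/2.02e-05 = 1.99e+04.
ε/D_h = 9.5e-05/0.05293 = 0.00179; Haaland gives 1/√f = -1.8 log₁₀[0.00021+0.000347] = 5.858, so f = 0.02914.
ΔP = f(L/D_h)(ρV²/2) = 0.02914·165.2/0.05293·20.82 = 1893 Pa.
ΔP = 1.893 kPa.

ΔP ≈ 1.893 kPa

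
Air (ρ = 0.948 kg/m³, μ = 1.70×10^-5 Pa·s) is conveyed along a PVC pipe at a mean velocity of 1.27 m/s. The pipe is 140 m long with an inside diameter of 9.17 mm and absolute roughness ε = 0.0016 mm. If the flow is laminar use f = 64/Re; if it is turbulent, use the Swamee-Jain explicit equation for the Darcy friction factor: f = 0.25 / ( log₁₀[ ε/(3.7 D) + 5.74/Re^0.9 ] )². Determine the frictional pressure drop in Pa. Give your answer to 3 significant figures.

Reynolds number Re = ρVD/μ = 0.948 · 1.27 · 0.00917 / 1.7e-05 = 649.4.
Re < 2300 → laminar flow, so f = 64/Re = 64/649.4 = 0.09855 (the turbulent correlation is not needed).
Darcy-Weisbach: ΔP = f(L/D)(ρV²/2) = 0.09855·(140/0.00917)·(0.948·1.27²/2) = 0.09855·1.527e+04·0.7645 = 1150 Pa.

ΔP ≈ 1150 Pa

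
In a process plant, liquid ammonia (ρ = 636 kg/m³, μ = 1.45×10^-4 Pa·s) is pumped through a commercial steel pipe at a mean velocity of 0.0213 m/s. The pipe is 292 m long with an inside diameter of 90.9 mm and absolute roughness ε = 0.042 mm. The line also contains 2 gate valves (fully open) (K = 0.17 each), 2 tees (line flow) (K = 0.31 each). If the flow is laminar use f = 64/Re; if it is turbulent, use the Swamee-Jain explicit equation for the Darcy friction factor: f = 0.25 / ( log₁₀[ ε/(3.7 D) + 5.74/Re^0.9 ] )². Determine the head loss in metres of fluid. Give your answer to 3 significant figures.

h_f ≈ 0.00249 m

Reynolds number Re = ρVD/μ = 636 · 0.0213 · 0.0909 / 0.000145 = 8492.
Re > 4000 → turbulent. Relative roughness ε/D = 4.2e-05/0.0909 = 0.000462. Swamee-Jain: f = 0.25/(log₁₀[0.000462/3.7 + 5.74/8492^0.9])² = 0.25/(log₁₀[0.000125 + 0.00167])² = 0.25/(-2.746)² = 0.03316.
Total minor-loss coefficient ΣK = 2·0.17 + 2·0.31 = 0.96.
ΔP = [f·L/D + ΣK]·(ρV²/2) = [0.03316·292/0.0909 + 0.96]·(636·0.0213²/2) = [106.5 + 0.96]·0.1443 = 15.5 Pa.
Head loss h_f = ΔP/(ρg) = 15.5/(636·9.81) = 0.00249 m.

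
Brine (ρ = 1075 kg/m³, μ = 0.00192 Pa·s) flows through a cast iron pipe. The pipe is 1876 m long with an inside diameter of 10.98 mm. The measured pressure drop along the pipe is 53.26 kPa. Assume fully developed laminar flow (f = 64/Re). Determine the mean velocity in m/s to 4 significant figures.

For laminar flow, f = 64/Re with Re = ρVD/μ, so Darcy-Weisbach reduces to ΔP = 32μLV/D². Solving for V: V = ΔP·D²/(32μL) = 5.326e+04·(0.01098)²/(32·0.00192·1876) = 0.05571 m/s.
Check: Re = ρVD/μ = 1075·0.05571·0.01098/0.00192 = 342.5 < 2300, so the laminar assumption holds.

V ≈ 0.05571 m/s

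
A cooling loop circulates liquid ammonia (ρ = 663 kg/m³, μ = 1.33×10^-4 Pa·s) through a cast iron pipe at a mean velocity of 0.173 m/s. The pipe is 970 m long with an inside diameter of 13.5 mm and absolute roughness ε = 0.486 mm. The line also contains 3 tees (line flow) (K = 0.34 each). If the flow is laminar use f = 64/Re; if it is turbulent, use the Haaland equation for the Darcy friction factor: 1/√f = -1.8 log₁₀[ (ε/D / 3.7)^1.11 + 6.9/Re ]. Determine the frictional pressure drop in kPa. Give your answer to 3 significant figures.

ΔP ≈ 45.8 kPa

Reynolds number Re = ρVD/μ = 663 · 0.173 · 0.0135 / 0.000133 = 1.164e+04.
Re > 4000 → turbulent. Relative roughness ε/D = 0.000486/0.0135 = 0.036. Haaland: 1/√f = -1.8 log₁₀[(0.036/3.7)^1.11 + 6.9/1.164e+04] = -1.8 log₁₀[0.00585 + 0.000593] = 3.944, so f = 0.06428.
Total minor-loss coefficient ΣK = 3·0.34 = 1.02.
ΔP = [f·L/D + ΣK]·(ρV²/2) = [0.06428·970/0.0135 + 1.02]·(663·0.173²/2) = [4619 + 1.02]·9.921 = 4.583e+04 Pa.
ΔP = 4.583e+04 Pa = 45.8 kPa.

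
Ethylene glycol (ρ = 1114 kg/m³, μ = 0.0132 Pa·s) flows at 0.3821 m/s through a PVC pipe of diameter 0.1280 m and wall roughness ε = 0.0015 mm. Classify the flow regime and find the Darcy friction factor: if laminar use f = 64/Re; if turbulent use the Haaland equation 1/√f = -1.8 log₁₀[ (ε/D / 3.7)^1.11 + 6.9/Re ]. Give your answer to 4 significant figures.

f ≈ 0.04003

Re = ρVD/μ = 1114·0.3821·0.128/0.0132 = 4128.
Re > 4000 → turbulent. ε/D = 1.5e-06/0.128 = 1.17e-05; Haaland: 1/√f = -1.8 log₁₀[7.87e-07 + 0.00167] = 4.998, so f = 0.04003.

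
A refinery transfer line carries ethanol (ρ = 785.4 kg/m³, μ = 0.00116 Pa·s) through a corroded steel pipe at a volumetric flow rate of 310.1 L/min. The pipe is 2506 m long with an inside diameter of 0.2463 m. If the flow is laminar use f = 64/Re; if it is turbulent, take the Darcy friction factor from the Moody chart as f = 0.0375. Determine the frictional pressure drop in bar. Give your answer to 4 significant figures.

ΔP ≈ 0.01763 bar

Q = 310.1 L/min = 310.1/60000 = 0.005168 m³/s.
Cross-sectional area A = πD²/4 = π(0.2463)²/4 = 0.04765 m²; mean velocity V = Q/A = 0.005168/0.04765 = 0.1085 m/s.
Reynolds number Re = ρVD/μ = 785.4 · 0.1085 · 0.2463 / 0.00116 = 1.809e+04.
Re > 4000 → turbulent; use the Moody-chart value f = 0.0375.
Darcy-Weisbach: ΔP = f(L/D)(ρV²/2) = 0.0375·(2506/0.2463)·(785.4·0.1085²/2) = 0.0375·1.017e+04·4.621 = 1763 Pa.
ΔP = 1763 Pa = 0.01763 bar.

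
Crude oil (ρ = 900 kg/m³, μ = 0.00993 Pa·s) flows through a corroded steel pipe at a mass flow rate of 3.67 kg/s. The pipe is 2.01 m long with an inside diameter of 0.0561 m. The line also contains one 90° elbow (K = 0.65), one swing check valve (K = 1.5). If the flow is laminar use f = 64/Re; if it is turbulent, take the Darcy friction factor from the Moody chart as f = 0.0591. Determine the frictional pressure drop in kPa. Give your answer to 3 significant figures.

ΔP ≈ 5.23 kPa

A = πD²/4 = π(0.0561)²/4 = 0.002472 m²; mean velocity V = ṁ/(ρA) = 3.67/(900 · 0.002472) = 1.65 m/s.
Reynolds number Re = ρVD/μ = 900 · 1.65 · 0.0561 / 0.00993 = 8388.
Re > 4000 → turbulent; use the Moody-chart value f = 0.0591.
Total minor-loss coefficient ΣK = 1·0.65 + 1·1.5 = 2.15.
ΔP = [f·L/D + ΣK]·(ρV²/2) = [0.0591·2.01/0.0561 + 2.15]·(900·1.65²/2) = [2.117 + 2.15]·1225 = 5226 Pa.
ΔP = 5226 Pa = 5.23 kPa.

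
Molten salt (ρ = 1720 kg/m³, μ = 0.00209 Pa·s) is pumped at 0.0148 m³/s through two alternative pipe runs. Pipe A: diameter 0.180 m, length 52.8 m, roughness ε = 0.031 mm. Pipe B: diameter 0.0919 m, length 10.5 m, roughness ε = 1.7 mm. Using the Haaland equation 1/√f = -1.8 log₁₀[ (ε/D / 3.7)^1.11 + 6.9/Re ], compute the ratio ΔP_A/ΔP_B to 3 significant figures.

Pipe A: V = Q/A = 0.0148/0.02545 = 0.5816 m/s; Re = 8.616e+04; ε/D = 0.000172; Haaland → f = 0.0191; ΔP_A = f(L/D)(ρV²/2) = 1630 Pa.
Pipe B: V = Q/A = 0.0148/0.006633 = 2.231 m/s; Re = 1.687e+05; ε/D = 0.0185; Haaland → f = 0.04754; ΔP_B = f(L/D)(ρV²/2) = 2.326e+04 Pa.
ΔP_A/ΔP_B = 1630/2.326e+04 = 0.0701.

ΔP_A/ΔP_B ≈ 0.0701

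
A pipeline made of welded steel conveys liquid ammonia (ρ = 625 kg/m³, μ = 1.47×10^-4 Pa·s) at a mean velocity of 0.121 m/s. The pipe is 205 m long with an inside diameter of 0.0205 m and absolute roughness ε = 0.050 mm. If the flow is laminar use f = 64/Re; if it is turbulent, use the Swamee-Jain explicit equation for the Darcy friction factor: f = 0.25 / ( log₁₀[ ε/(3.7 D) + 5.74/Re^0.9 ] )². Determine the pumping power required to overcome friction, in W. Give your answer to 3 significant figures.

P ≈ 0.0630 W

Reynolds number Re = ρVD/μ = 625 · 0.121 · 0.0205 / 0.000147 = 1.055e+04.
Re > 4000 → turbulent. Relative roughness ε/D = 5e-05/0.0205 = 0.00244. Swamee-Jain: f = 0.25/(log₁₀[0.00244/3.7 + 5.74/1.055e+04^0.9])² = 0.25/(log₁₀[0.000659 + 0.00137])² = 0.25/(-2.692)² = 0.0345.
Darcy-Weisbach: ΔP = f(L/D)(ρV²/2) = 0.0345·(205/0.0205)·(625·0.121²/2) = 0.0345·1e+04·4.575 = 1579 Pa.
Q = V·A = 0.121·0.0003301 = 3.994e-05 m³/s.
Pumping power P = QΔP = 3.994e-05·1579 = 0.06305 W = 0.0630 W.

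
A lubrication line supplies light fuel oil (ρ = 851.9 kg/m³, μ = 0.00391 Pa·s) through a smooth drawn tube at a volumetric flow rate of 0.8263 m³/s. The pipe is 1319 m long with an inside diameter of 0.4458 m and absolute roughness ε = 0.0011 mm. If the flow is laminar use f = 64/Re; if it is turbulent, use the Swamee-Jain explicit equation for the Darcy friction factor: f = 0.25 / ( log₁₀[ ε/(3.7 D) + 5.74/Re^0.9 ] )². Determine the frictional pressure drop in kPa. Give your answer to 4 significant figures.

ΔP ≈ 461.5 kPa

Cross-sectional area A = πD²/4 = π(0.4458)²/4 = 0.1561 m²; mean velocity V = Q/A = 0.8263/0.1561 = 5.294 m/s.
Reynolds number Re = ρVD/μ = 851.9 · 5.294 · 0.4458 / 0.00391 = 5.142e+05.
Re > 4000 → turbulent. Relative roughness ε/D = 1.1e-06/0.4458 = 2.47e-06. Swamee-Jain: f = 0.25/(log₁₀[2.47e-06/3.7 + 5.74/5.142e+05^0.9])² = 0.25/(log₁₀[6.67e-07 + 4.16e-05])² = 0.25/(-4.374)² = 0.01307.
Darcy-Weisbach: ΔP = f(L/D)(ρV²/2) = 0.01307·(1319/0.4458)·(851.9·5.294²/2) = 0.01307·2959·1.194e+04 = 4.615e+05 Pa.
ΔP = 4.615e+05 Pa = 461.5 kPa.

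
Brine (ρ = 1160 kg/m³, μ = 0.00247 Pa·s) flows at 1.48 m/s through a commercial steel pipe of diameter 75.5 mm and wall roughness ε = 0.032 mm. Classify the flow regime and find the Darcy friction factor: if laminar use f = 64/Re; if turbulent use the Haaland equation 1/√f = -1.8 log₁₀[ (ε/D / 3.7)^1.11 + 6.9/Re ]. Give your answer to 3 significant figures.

f ≈ 0.0218

Re = ρVD/μ = 1160·1.48·0.0755/0.00247 = 5.248e+04.
Re > 4000 → turbulent. ε/D = 3.2e-05/0.0755 = 0.000424; Haaland: 1/√f = -1.8 log₁₀[4.22e-05 + 0.000131] = 6.768, so f = 0.02183.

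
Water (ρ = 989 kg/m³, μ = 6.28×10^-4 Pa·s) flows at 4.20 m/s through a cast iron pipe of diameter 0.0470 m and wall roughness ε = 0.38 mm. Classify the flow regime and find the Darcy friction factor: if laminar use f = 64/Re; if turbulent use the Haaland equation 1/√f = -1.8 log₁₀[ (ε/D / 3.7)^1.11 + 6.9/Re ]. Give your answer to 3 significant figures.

f ≈ 0.0356

Re = ρVD/μ = 989·4.2·0.047/0.000628 = 3.109e+05.
Re > 4000 → turbulent. ε/D = 0.00038/0.047 = 0.00809; Haaland: 1/√f = -1.8 log₁₀[0.00111 + 2.22e-05] = 5.3, so f = 0.0356.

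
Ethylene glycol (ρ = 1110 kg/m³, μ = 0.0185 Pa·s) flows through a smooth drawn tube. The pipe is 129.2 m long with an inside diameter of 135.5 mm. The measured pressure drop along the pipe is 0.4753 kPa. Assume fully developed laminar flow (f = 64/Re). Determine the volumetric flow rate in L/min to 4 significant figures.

For laminar flow, f = 64/Re with Re = ρVD/μ, so Darcy-Weisbach reduces to ΔP = 32μLV/D². Solving for V: V = ΔP·D²/(32μL) = 475.3·(0.1355)²/(32·0.0185·129.2) = 0.1141 m/s.
Check: Re = ρVD/μ = 1110·0.1141·0.1355/0.0185 = 927.6 < 2300, so the laminar assumption holds.
Q = V·A = 0.1141·(π/4·0.1355²) = 0.001645 m³/s = 98.71 L/min.

Q ≈ 98.71 L/min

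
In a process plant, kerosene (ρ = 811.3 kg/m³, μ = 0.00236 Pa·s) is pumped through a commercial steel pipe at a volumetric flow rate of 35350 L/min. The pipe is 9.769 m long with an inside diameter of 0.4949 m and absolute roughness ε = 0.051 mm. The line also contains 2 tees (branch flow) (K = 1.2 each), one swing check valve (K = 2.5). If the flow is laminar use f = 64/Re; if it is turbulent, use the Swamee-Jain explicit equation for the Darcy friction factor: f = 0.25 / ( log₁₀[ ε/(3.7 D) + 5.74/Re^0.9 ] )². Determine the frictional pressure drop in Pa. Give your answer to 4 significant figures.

ΔP ≈ 19730 Pa

Q = 35350 L/min = 35350/60000 = 0.5892 m³/s.
Cross-sectional area A = πD²/4 = π(0.4949)²/4 = 0.1924 m²; mean velocity V = Q/A = 0.5892/0.1924 = 3.063 m/s.
Reynolds number Re = ρVD/μ = 811.3 · 3.063 · 0.4949 / 0.00236 = 5.211e+05.
Re > 4000 → turbulent. Relative roughness ε/D = 5.1e-05/0.4949 = 0.000103. Swamee-Jain: f = 0.25/(log₁₀[0.000103/3.7 + 5.74/5.211e+05^0.9])² = 0.25/(log₁₀[2.79e-05 + 4.11e-05])² = 0.25/(-4.162)² = 0.01444.
Total minor-loss coefficient ΣK = 2·1.2 + 1·2.5 = 4.9.
ΔP = [f·L/D + ΣK]·(ρV²/2) = [0.01444·9.769/0.4949 + 4.9]·(811.3·3.063²/2) = [0.2849 + 4.9]·3805 = 1.973e+04 Pa.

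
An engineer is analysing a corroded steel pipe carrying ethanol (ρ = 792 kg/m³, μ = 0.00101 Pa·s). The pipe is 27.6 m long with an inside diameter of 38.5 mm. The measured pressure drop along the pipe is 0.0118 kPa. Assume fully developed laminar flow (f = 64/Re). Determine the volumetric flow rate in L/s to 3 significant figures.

For laminar flow, f = 64/Re with Re = ρVD/μ, so Darcy-Weisbach reduces to ΔP = 32μLV/D². Solving for V: V = ΔP·D²/(32μL) = 11.8·(0.0385)²/(32·0.00101·27.6) = 0.01961 m/s.
Check: Re = ρVD/μ = 792·0.01961·0.0385/0.00101 = 592 < 2300, so the laminar assumption holds.
Q = V·A = 0.01961·(π/4·0.0385²) = 2.283e-05 m³/s = 0.0228 L/s.

Q ≈ 0.0228 L/s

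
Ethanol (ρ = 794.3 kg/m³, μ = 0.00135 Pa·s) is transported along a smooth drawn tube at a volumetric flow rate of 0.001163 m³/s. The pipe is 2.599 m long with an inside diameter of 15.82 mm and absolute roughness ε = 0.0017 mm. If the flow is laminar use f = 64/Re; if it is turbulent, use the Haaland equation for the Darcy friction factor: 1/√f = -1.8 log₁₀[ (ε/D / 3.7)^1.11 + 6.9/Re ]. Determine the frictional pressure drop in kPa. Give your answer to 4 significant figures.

Cross-sectional area A = πD²/4 = π(0.01582)²/4 = 0.0001966 m²; mean velocity V = Q/A = 0.001163/0.0001966 = 5.917 m/s.
Reynolds number Re = ρVD/μ = 794.3 · 5.917 · 0.01582 / 0.00135 = 5.507e+04.
Re > 4000 → turbulent. Relative roughness ε/D = 1.7e-06/0.01582 = 0.000107. Haaland: 1/√f = -1.8 log₁₀[(0.000107/3.7)^1.11 + 6.9/5.507e+04] = -1.8 log₁₀[9.2e-06 + 0.000125] = 6.968, so f = 0.02059.
Darcy-Weisbach: ΔP = f(L/D)(ρV²/2) = 0.02059·(2.599/0.01582)·(794.3·5.917²/2) = 0.02059·164.3·1.39e+04 = 4.704e+04 Pa.
ΔP = 4.704e+04 Pa = 47.04 kPa.

ΔP ≈ 47.04 kPa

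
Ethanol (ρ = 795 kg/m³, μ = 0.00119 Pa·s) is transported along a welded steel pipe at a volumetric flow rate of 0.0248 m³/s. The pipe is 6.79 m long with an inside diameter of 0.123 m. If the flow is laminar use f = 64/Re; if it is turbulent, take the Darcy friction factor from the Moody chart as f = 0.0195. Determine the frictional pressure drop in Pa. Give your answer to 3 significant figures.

Cross-sectional area A = πD²/4 = π(0.123)²/4 = 0.01188 m²; mean velocity V = Q/A = 0.0248/0.01188 = 2.087 m/s.
Reynolds number Re = ρVD/μ = 795 · 2.087 · 0.123 / 0.00119 = 1.715e+05.
Re > 4000 → turbulent; use the Moody-chart value f = 0.0195.
Darcy-Weisbach: ΔP = f(L/D)(ρV²/2) = 0.0195·(6.79/0.123)·(795·2.087²/2) = 0.0195·55.2·1732 = 1864 Pa.

ΔP ≈ 1860 Pa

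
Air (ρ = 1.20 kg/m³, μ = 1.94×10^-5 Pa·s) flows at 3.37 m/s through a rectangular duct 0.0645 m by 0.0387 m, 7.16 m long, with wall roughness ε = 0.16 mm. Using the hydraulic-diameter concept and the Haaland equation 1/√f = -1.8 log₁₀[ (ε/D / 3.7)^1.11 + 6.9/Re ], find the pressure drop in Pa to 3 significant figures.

ΔP ≈ 35.5 Pa

Hydraulic diameter D_h = 4A/P = 4·(0.0645·0.0387)/(2·(0.0645+0.0387)) = 0.009985/0.2064 = 0.04838 m.
Re = ρVD_h/μ = 1.2·3.37·0.04838/1.94e-05 = 1.008e+04.
ε/D_h = 0.00016/0.04838 = 0.00331; Haaland gives 1/√f = -1.8 log₁₀[0.000413+0.000684] = 5.327, so f = 0.03523.
ΔP = f(L/D_h)(ρV²/2) = 0.03523·7.16/0.04838·6.814 = 35.54 Pa.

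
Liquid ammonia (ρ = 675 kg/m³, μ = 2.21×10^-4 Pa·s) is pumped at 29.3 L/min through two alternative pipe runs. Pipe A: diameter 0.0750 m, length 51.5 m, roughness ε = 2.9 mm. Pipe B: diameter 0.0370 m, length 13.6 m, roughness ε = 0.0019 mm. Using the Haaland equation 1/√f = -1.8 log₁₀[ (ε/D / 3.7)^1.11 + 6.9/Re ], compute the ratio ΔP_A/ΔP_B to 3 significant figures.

Pipe A: V = Q/A = 0.0004883/0.004418 = 0.1105 m/s; Re = 2.532e+04; ε/D = 0.0387; Haaland → f = 0.06492; ΔP_A = f(L/D)(ρV²/2) = 183.8 Pa.
Pipe B: V = Q/A = 0.0004883/0.001075 = 0.4542 m/s; Re = 5.133e+04; ε/D = 5.14e-05; Haaland → f = 0.02073; ΔP_B = f(L/D)(ρV²/2) = 530.5 Pa.
ΔP_A/ΔP_B = 183.8/530.5 = 0.347.

ΔP_A/ΔP_B ≈ 0.347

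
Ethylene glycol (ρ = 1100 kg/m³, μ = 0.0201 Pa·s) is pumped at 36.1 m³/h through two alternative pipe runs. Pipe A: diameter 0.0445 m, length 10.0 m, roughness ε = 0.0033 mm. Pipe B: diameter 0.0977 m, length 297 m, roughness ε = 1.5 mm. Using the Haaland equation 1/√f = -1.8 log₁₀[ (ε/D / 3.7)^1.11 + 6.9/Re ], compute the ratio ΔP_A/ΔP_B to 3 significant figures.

Pipe A: V = Q/A = 0.01003/0.001555 = 6.448 m/s; Re = 1.57e+04; ε/D = 7.42e-05; Haaland → f = 0.02748; ΔP_A = f(L/D)(ρV²/2) = 1.412e+05 Pa.
Pipe B: V = Q/A = 0.01003/0.007497 = 1.338 m/s; Re = 7152; ε/D = 0.0154; Haaland → f = 0.04977; ΔP_B = f(L/D)(ρV²/2) = 1.489e+05 Pa.
ΔP_A/ΔP_B = 1.412e+05/1.489e+05 = 0.948.

ΔP_A/ΔP_B ≈ 0.948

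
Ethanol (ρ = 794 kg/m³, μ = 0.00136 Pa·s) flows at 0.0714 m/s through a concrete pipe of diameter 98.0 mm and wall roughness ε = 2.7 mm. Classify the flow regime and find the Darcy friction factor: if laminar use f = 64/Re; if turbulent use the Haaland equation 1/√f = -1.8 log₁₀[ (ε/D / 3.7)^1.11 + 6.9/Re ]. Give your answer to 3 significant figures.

f ≈ 0.0627

Re = ρVD/μ = 794·0.0714·0.098/0.00136 = 4085.
Re > 4000 → turbulent. ε/D = 0.0027/0.098 = 0.0276; Haaland: 1/√f = -1.8 log₁₀[0.00434 + 0.00169] = 3.995, so f = 0.06265.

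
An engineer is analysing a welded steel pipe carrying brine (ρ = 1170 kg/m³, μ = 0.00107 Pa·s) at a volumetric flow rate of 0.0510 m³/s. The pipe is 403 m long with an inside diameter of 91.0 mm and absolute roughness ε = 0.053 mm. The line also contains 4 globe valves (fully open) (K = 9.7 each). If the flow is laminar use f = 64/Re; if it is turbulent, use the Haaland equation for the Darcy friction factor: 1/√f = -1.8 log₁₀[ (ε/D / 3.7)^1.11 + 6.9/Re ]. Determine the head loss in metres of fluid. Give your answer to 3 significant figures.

h_f ≈ 369 m

Cross-sectional area A = πD²/4 = π(0.091)²/4 = 0.006504 m²; mean velocity V = Q/A = 0.051/0.006504 = 7.841 m/s.
Reynolds number Re = ρVD/μ = 1170 · 7.841 · 0.091 / 0.00107 = 7.803e+05.
Re > 4000 → turbulent. Relative roughness ε/D = 5.3e-05/0.091 = 0.000582. Haaland: 1/√f = -1.8 log₁₀[(0.000582/3.7)^1.11 + 6.9/7.803e+05] = -1.8 log₁₀[6.01e-05 + 8.84e-06] = 7.491, so f = 0.01782.
Total minor-loss coefficient ΣK = 4·9.7 = 38.8.
ΔP = [f·L/D + ΣK]·(ρV²/2) = [0.01782·403/0.091 + 38.8]·(1170·7.841²/2) = [78.92 + 38.8]·3.597e+04 = 4.234e+06 Pa.
Head loss h_f = ΔP/(ρg) = 4.234e+06/(1170·9.81) = 369 m.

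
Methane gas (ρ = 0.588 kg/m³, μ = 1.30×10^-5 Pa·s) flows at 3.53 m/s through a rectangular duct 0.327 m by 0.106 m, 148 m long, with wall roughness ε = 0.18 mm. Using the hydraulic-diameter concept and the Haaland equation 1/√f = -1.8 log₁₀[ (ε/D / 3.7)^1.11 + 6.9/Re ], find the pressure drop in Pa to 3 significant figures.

ΔP ≈ 90.2 Pa

Hydraulic diameter D_h = 4A/P = 4·(0.327·0.106)/(2·(0.327+0.106)) = 0.1386/0.866 = 0.1601 m.
Re = ρVD_h/μ = 0.588·3.53·0.1601/1.3e-05 = 2.556e+04.
ε/D_h = 0.00018/0.1601 = 0.00112; Haaland gives 1/√f = -1.8 log₁₀[0.000125+0.00027] = 6.127, so f = 0.02664.
ΔP = f(L/D_h)(ρV²/2) = 0.02664·148/0.1601·3.664 = 90.21 Pa.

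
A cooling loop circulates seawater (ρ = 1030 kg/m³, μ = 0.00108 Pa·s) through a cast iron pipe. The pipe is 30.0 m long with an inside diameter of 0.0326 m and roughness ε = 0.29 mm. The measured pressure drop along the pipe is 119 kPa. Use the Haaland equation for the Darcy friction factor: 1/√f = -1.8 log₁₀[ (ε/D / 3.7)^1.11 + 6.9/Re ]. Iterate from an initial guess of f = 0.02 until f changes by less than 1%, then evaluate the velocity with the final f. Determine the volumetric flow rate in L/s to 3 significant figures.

Rearranging Darcy-Weisbach: V = √(2·ΔP·D/(f·L·ρ)). With ε/D = 0.00029/0.0326 = 0.0089, iterate starting from f = 0.02:
  f = 0.02 → V = √(2·1.19e+05·0.0326/(0.02·30·1030)) = 3.543 m/s; Re = ρVD/μ = 1.102e+05; f → 0.03706
  f = 0.03706 → V = 2.603 m/s; Re = 8.092e+04; f → 0.03726
Converged (Δf/f < 1%). With the final f = 0.03726: V = √(2·1.19e+05·0.0326/(0.03726·30·1030)) = 2.596 m/s.
Q = V·A = 2.596·(π/4·0.0326²) = 0.002167 m³/s = 2.17 L/s.

Q ≈ 2.17 L/s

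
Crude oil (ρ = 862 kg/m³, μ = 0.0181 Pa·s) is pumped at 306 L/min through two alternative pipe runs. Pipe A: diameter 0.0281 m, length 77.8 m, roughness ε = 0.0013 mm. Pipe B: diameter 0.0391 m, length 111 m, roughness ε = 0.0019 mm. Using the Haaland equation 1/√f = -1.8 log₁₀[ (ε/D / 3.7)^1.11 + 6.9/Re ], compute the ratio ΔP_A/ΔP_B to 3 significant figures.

Pipe A: V = Q/A = 0.0051/0.0006202 = 8.224 m/s; Re = 1.101e+04; ε/D = 4.63e-05; Haaland → f = 0.03014; ΔP_A = f(L/D)(ρV²/2) = 2.432e+06 Pa.
Pipe B: V = Q/A = 0.0051/0.001201 = 4.247 m/s; Re = 7909; ε/D = 4.86e-05; Haaland → f = 0.03302; ΔP_B = f(L/D)(ρV²/2) = 7.288e+05 Pa.
ΔP_A/ΔP_B = 2.432e+06/7.288e+05 = 3.34.

ΔP_A/ΔP_B ≈ 3.34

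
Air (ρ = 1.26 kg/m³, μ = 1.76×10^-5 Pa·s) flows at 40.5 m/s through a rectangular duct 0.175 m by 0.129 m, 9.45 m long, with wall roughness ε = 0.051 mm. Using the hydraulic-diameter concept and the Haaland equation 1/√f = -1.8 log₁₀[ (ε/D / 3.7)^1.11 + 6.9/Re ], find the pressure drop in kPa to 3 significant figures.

Hydraulic diameter D_h = 4A/P = 4·(0.175·0.129)/(2·(0.175+0.129)) = 0.0903/0.608 = 0.1485 m.
Re = ρVD_h/μ = 1.26·40.5·0.1485/1.76e-05 = 4.306e+05.
ε/D_h = 5.1e-05/0.1485 = 0.000343; Haaland gives 1/√f = -1.8 log₁₀[3.34e-05+1.6e-05] = 7.751, so f = 0.01665.
ΔP = f(L/D_h)(ρV²/2) = 0.01665·9.45/0.1485·1033 = 1095 Pa.
ΔP = 1.09 kPa.

ΔP ≈ 1.09 kPa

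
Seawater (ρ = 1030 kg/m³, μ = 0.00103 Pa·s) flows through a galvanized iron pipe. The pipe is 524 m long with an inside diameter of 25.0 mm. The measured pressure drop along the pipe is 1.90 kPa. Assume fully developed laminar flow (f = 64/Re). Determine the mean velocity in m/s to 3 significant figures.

For laminar flow, f = 64/Re with Re = ρVD/μ, so Darcy-Weisbach reduces to ΔP = 32μLV/D². Solving for V: V = ΔP·D²/(32μL) = 1900·(0.025)²/(32·0.00103·524) = 0.06876 m/s.
Check: Re = ρVD/μ = 1030·0.06876·0.025/0.00103 = 1719 < 2300, so the laminar assumption holds.

V ≈ 0.0688 m/s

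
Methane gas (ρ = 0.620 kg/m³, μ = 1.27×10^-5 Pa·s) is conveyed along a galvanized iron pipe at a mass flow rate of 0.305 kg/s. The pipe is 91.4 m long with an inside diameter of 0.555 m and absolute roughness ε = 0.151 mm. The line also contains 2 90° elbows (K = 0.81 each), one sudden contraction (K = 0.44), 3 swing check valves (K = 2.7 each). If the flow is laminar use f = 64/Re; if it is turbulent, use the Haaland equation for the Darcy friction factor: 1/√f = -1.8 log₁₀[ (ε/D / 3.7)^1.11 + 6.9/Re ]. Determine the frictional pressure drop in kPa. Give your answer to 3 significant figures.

ΔP ≈ 0.0175 kPa

A = πD²/4 = π(0.555)²/4 = 0.2419 m²; mean velocity V = ṁ/(ρA) = 0.305/(0.62 · 0.2419) = 2.033 m/s.
Reynolds number Re = ρVD/μ = 0.62 · 2.033 · 0.555 / 1.27e-05 = 5.51e+04.
Re > 4000 → turbulent. Relative roughness ε/D = 0.000151/0.555 = 0.000272. Haaland: 1/√f = -1.8 log₁₀[(0.000272/3.7)^1.11 + 6.9/5.51e+04] = -1.8 log₁₀[2.58e-05 + 0.000125] = 6.878, so f = 0.02114.
Total minor-loss coefficient ΣK = 2·0.81 + 1·0.44 + 3·2.7 = 10.2.
ΔP = [f·L/D + ΣK]·(ρV²/2) = [0.02114·91.4/0.555 + 10.2]·(0.62·2.033²/2) = [3.482 + 10.2]·1.282 = 17.49 Pa.
ΔP = 17.49 Pa = 0.0175 kPa.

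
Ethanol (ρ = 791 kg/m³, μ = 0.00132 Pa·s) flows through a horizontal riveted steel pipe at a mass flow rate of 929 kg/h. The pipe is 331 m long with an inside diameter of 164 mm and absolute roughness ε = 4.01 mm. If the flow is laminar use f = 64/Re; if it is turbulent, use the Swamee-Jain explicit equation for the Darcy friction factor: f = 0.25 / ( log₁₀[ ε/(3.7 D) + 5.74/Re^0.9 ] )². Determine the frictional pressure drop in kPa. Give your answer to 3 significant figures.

ΔP ≈ 0.00803 kPa

ṁ = 929 kg/h = 929/3600 = 0.2581 kg/s.
A = πD²/4 = π(0.164)²/4 = 0.02112 m²; mean velocity V = ṁ/(ρA) = 0.2581/(791 · 0.02112) = 0.01544 m/s.
Reynolds number Re = ρVD/μ = 791 · 0.01544 · 0.164 / 0.00132 = 1518.
Re < 2300 → laminar flow, so f = 64/Re = 64/1518 = 0.04217 (the turbulent correlation is not needed).
Darcy-Weisbach: ΔP = f(L/D)(ρV²/2) = 0.04217·(331/0.164)·(791·0.01544²/2) = 0.04217·2018·0.09433 = 8.028 Pa.
ΔP = 8.028 Pa = 0.00803 kPa.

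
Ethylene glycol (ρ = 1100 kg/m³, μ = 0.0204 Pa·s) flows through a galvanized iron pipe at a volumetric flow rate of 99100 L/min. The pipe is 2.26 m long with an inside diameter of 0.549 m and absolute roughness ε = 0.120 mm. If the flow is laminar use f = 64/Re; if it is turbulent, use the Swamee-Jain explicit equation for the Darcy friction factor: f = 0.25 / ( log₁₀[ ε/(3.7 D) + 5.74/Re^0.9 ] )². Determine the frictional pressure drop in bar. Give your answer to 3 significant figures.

ΔP ≈ 0.0189 bar

Q = 99100 L/min = 99100/60000 = 1.652 m³/s.
Cross-sectional area A = πD²/4 = π(0.549)²/4 = 0.2367 m²; mean velocity V = Q/A = 1.652/0.2367 = 6.977 m/s.
Reynolds number Re = ρVD/μ = 1100 · 6.977 · 0.549 / 0.0204 = 2.065e+05.
Re > 4000 → turbulent. Relative roughness ε/D = 0.00012/0.549 = 0.000219. Swamee-Jain: f = 0.25/(log₁₀[0.000219/3.7 + 5.74/2.065e+05^0.9])² = 0.25/(log₁₀[5.91e-05 + 9.45e-05])² = 0.25/(-3.814)² = 0.01719.
Darcy-Weisbach: ΔP = f(L/D)(ρV²/2) = 0.01719·(2.26/0.549)·(1100·6.977²/2) = 0.01719·4.117·2.678e+04 = 1895 Pa.
ΔP = 1895 Pa = 0.0189 bar.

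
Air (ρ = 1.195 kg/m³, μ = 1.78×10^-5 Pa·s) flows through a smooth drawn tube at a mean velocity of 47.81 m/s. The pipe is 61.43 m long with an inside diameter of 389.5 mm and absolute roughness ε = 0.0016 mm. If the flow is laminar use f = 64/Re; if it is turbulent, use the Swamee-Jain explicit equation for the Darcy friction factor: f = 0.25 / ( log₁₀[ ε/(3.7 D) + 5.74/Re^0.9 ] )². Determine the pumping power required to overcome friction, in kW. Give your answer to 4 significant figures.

Reynolds number Re = ρVD/μ = 1.195 · 47.81 · 0.3895 / 1.78e-05 = 1.25e+06.
Re > 4000 → turbulent. Relative roughness ε/D = 1.6e-06/0.3895 = 4.11e-06. Swamee-Jain: f = 0.25/(log₁₀[4.11e-06/3.7 + 5.74/1.25e+06^0.9])² = 0.25/(log₁₀[1.11e-06 + 1.87e-05])² = 0.25/(-4.703)² = 0.0113.
Darcy-Weisbach: ΔP = f(L/D)(ρV²/2) = 0.0113·(61.43/0.3895)·(1.195·47.81²/2) = 0.0113·157.7·1366 = 2434 Pa.
Q = V·A = 47.81·0.1192 = 5.697 m³/s.
Pumping power P = QΔP = 5.697·2434 = 13868 W = 13.87 kW.

P ≈ 13.87 kW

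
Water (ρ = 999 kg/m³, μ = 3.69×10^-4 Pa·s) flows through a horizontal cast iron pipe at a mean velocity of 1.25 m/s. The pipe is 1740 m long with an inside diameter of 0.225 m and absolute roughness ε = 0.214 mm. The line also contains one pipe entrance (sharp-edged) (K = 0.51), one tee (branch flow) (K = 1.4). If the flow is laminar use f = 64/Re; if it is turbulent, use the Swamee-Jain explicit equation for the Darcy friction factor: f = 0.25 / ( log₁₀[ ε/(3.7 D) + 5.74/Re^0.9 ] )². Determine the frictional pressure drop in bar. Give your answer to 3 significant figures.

ΔP ≈ 1.22 bar

Reynolds number Re = ρVD/μ = 999 · 1.25 · 0.225 / 0.000369 = 7.614e+05.
Re > 4000 → turbulent. Relative roughness ε/D = 0.000214/0.225 = 0.000951. Swamee-Jain: f = 0.25/(log₁₀[0.000951/3.7 + 5.74/7.614e+05^0.9])² = 0.25/(log₁₀[0.000257 + 2.92e-05])² = 0.25/(-3.543)² = 0.01991.
Total minor-loss coefficient ΣK = 1·0.51 + 1·1.4 = 1.91.
ΔP = [f·L/D + ΣK]·(ρV²/2) = [0.01991·1740/0.225 + 1.91]·(999·1.25²/2) = [154 + 1.91]·780.5 = 1.217e+05 Pa.
ΔP = 1.217e+05 Pa = 1.22 bar.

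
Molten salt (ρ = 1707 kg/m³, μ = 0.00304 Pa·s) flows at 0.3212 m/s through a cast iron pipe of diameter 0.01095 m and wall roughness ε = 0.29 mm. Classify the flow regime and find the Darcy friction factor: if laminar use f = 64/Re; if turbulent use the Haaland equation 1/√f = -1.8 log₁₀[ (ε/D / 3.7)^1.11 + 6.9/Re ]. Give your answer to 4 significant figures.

f ≈ 0.03241

Re = ρVD/μ = 1707·0.3212·0.01095/0.00304 = 1975.
Re < 2300 → laminar, so f = 64/Re = 0.03241 (roughness is irrelevant in laminar flow).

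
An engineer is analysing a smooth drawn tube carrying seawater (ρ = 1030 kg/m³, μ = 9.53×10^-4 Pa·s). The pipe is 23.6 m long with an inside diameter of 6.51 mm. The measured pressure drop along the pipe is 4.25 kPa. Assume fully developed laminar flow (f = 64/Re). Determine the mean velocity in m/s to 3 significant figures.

For laminar flow, f = 64/Re with Re = ρVD/μ, so Darcy-Weisbach reduces to ΔP = 32μLV/D². Solving for V: V = ΔP·D²/(32μL) = 4250·(0.00651)²/(32·0.000953·23.6) = 0.2503 m/s.
Check: Re = ρVD/μ = 1030·0.2503·0.00651/0.000953 = 1761 < 2300, so the laminar assumption holds.

V ≈ 0.250 m/s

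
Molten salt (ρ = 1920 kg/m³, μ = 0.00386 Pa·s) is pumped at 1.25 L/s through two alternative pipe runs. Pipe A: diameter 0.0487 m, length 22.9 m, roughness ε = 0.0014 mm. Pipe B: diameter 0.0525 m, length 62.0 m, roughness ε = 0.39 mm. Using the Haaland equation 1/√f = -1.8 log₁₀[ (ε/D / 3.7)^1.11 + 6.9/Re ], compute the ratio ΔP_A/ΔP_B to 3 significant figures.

Pipe A: V = Q/A = 0.00125/0.001863 = 0.6711 m/s; Re = 1.626e+04; ε/D = 2.87e-05; Haaland → f = 0.02718; ΔP_A = f(L/D)(ρV²/2) = 5525 Pa.
Pipe B: V = Q/A = 0.00125/0.002165 = 0.5774 m/s; Re = 1.508e+04; ε/D = 0.00743; Haaland → f = 0.03848; ΔP_B = f(L/D)(ρV²/2) = 1.454e+04 Pa.
ΔP_A/ΔP_B = 5525/1.454e+04 = 0.380.

ΔP_A/ΔP_B ≈ 0.380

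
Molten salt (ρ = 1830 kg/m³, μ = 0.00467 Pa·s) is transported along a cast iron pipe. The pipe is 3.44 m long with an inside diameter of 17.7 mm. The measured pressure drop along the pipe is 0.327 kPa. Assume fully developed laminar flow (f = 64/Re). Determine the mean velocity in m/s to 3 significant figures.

V ≈ 0.199 m/s

For laminar flow, f = 64/Re with Re = ρVD/μ, so Darcy-Weisbach reduces to ΔP = 32μLV/D². Solving for V: V = ΔP·D²/(32μL) = 327·(0.0177)²/(32·0.00467·3.44) = 0.1993 m/s.
Check: Re = ρVD/μ = 1830·0.1993·0.0177/0.00467 = 1382 < 2300, so the laminar assumption holds.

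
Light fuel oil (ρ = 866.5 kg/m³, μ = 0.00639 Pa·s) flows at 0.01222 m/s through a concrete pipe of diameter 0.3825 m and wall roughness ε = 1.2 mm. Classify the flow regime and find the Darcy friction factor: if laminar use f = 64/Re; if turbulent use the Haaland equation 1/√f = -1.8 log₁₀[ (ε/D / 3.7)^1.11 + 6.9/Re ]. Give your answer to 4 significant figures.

f ≈ 0.1010

Re = ρVD/μ = 866.5·0.01222·0.3825/0.00639 = 633.8.
Re < 2300 → laminar, so f = 64/Re = 0.101 (roughness is irrelevant in laminar flow).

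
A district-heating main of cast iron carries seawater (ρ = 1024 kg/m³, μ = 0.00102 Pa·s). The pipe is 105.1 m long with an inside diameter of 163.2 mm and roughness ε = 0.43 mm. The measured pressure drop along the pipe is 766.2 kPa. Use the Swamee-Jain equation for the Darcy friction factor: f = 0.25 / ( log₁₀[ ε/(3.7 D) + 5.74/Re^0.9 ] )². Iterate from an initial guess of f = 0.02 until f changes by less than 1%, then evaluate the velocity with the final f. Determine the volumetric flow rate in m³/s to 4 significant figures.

Q ≈ 0.2001 m³/s

Rearranging Darcy-Weisbach: V = √(2·ΔP·D/(f·L·ρ)). With ε/D = 0.00043/0.1632 = 0.00263, iterate starting from f = 0.02:
  f = 0.02 → V = √(2·7.662e+05·0.1632/(0.02·105.1·1024)) = 10.78 m/s; Re = ρVD/μ = 1.766e+06; f → 0.02537
  f = 0.02537 → V = 9.571 m/s; Re = 1.568e+06; f → 0.02538
Converged (Δf/f < 1%). With the final f = 0.02538: V = √(2·7.662e+05·0.1632/(0.02538·105.1·1024)) = 9.568 m/s.
Q = V·A = 9.568·(π/4·0.1632²) = 0.2001 m³/s = 0.2001 m³/s.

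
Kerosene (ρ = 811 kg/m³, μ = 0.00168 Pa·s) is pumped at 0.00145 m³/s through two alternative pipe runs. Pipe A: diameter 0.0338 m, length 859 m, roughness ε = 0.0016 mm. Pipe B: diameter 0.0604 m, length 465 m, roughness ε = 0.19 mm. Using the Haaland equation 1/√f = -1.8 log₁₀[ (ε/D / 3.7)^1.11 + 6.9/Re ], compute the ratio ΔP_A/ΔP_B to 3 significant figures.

ΔP_A/ΔP_B ≈ 24.7

Pipe A: V = Q/A = 0.00145/0.0008973 = 1.616 m/s; Re = 2.637e+04; ε/D = 4.73e-05; Haaland → f = 0.02413; ΔP_A = f(L/D)(ρV²/2) = 6.495e+05 Pa.
Pipe B: V = Q/A = 0.00145/0.002865 = 0.5061 m/s; Re = 1.476e+04; ε/D = 0.00315; Haaland → f = 0.03282; ΔP_B = f(L/D)(ρV²/2) = 2.624e+04 Pa.
ΔP_A/ΔP_B = 6.495e+05/2.624e+04 = 24.7.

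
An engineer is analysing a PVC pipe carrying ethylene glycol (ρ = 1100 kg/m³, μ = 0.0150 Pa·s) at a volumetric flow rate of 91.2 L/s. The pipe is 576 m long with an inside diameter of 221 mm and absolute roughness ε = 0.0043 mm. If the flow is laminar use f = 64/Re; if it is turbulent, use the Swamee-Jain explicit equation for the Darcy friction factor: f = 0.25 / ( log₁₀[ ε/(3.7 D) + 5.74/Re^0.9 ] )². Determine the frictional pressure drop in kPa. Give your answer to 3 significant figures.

ΔP ≈ 179 kPa

Q = 91.2 L/s = 91.2/1000 = 0.0912 m³/s.
Cross-sectional area A = πD²/4 = π(0.221)²/4 = 0.03836 m²; mean velocity V = Q/A = 0.0912/0.03836 = 2.377 m/s.
Reynolds number Re = ρVD/μ = 1100 · 2.377 · 0.221 / 0.015 = 3.853e+04.
Re > 4000 → turbulent. Relative roughness ε/D = 4.3e-06/0.221 = 1.95e-05. Swamee-Jain: f = 0.25/(log₁₀[1.95e-05/3.7 + 5.74/3.853e+04^0.9])² = 0.25/(log₁₀[5.26e-06 + 0.000428])² = 0.25/(-3.363)² = 0.0221.
Darcy-Weisbach: ΔP = f(L/D)(ρV²/2) = 0.0221·(576/0.221)·(1100·2.377²/2) = 0.0221·2606·3109 = 1.791e+05 Pa.
ΔP = 1.791e+05 Pa = 179 kPa.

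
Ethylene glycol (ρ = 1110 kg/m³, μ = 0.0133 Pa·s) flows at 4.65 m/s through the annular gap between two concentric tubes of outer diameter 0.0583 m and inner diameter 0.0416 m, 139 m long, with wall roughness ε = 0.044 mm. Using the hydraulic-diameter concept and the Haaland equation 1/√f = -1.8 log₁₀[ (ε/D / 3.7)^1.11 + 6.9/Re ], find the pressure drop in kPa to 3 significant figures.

Hydraulic diameter D_h = 4A/P = D_o - D_i = 0.0583 - 0.0416 = 0.0167 m.
Re = ρVD_h/μ = 1110·4.65·0.0167/0.0133 = 6481.
ε/D_h = 4.4e-05/0.0167 = 0.00263; Haaland gives 1/√f = -1.8 log₁₀[0.000321+0.00106] = 5.145, so f = 0.03778.
ΔP = f(L/D_h)(ρV²/2) = 0.03778·139/0.0167·1.2e+04 = 3.773e+06 Pa.
ΔP = 3770 kPa.

ΔP ≈ 3770 kPa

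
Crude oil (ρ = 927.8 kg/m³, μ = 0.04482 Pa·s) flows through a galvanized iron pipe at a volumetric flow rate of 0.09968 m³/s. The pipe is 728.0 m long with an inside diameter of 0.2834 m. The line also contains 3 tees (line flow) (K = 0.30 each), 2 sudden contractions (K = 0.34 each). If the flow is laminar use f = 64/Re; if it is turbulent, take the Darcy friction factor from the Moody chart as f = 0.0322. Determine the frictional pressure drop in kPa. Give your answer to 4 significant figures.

ΔP ≈ 97.65 kPa

Cross-sectional area A = πD²/4 = π(0.2834)²/4 = 0.06308 m²; mean velocity V = Q/A = 0.09968/0.06308 = 1.58 m/s.
Reynolds number Re = ρVD/μ = 927.8 · 1.58 · 0.2834 / 0.0448 = 9270.
Re > 4000 → turbulent; use the Moody-chart value f = 0.0322.
Total minor-loss coefficient ΣK = 3·0.3 + 2·0.34 = 1.58.
ΔP = [f·L/D + ΣK]·(ρV²/2) = [0.0322·728/0.2834 + 1.58]·(927.8·1.58²/2) = [82.72 + 1.58]·1158 = 9.765e+04 Pa.
ΔP = 9.765e+04 Pa = 97.65 kPa.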